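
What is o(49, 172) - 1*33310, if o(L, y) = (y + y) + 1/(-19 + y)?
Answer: -5043797/153 ≈ -32966.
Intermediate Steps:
o(L, y) = 1/(-19 + y) + 2*y (o(L, y) = 2*y + 1/(-19 + y) = 1/(-19 + y) + 2*y)
o(49, 172) - 1*33310 = (1 - 38*172 + 2*172**2)/(-19 + 172) - 1*33310 = (1 - 6536 + 2*29584)/153 - 33310 = (1 - 6536 + 59168)/153 - 33310 = (1/153)*52633 - 33310 = 52633/153 - 33310 = -5043797/153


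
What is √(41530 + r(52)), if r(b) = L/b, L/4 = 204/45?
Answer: √1579191510/195 ≈ 203.79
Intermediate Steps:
L = 272/15 (L = 4*(204/45) = 4*(204*(1/45)) = 4*(68/15) = 272/15 ≈ 18.133)
r(b) = 272/(15*b)
√(41530 + r(52)) = √(41530 + (272/15)/52) = √(41530 + (272/15)*(1/52)) = √(41530 + 68/195) = √(8098418/195) = √1579191510/195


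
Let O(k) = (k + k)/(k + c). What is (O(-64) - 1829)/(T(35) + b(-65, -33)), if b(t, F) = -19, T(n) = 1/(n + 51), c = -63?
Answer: 19965330/207391 ≈ 96.269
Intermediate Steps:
T(n) = 1/(51 + n)
O(k) = 2*k/(-63 + k) (O(k) = (k + k)/(k - 63) = (2*k)/(-63 + k) = 2*k/(-63 + k))
(O(-64) - 1829)/(T(35) + b(-65, -33)) = (2*(-64)/(-63 - 64) - 1829)/(1/(51 + 35) - 19) = (2*(-64)/(-127) - 1829)/(1/86 - 19) = (2*(-64)*(-1/127) - 1829)/(1/86 - 19) = (128/127 - 1829)/(-1633/86) = -232155/127*(-86/1633) = 19965330/207391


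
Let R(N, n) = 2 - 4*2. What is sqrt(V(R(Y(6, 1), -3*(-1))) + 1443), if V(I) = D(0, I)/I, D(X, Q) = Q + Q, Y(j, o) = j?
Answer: 17*sqrt(5) ≈ 38.013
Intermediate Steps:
D(X, Q) = 2*Q
R(N, n) = -6 (R(N, n) = 2 - 8 = -6)
V(I) = 2 (V(I) = (2*I)/I = 2)
sqrt(V(R(Y(6, 1), -3*(-1))) + 1443) = sqrt(2 + 1443) = sqrt(1445) = 17*sqrt(5)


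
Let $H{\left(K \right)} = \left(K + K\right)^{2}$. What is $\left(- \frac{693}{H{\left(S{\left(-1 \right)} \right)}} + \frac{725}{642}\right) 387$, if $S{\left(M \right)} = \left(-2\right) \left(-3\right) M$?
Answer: $- \frac{2440293}{1712} \approx -1425.4$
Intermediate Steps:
$S{\left(M \right)} = 6 M$
$H{\left(K \right)} = 4 K^{2}$ ($H{\left(K \right)} = \left(2 K\right)^{2} = 4 K^{2}$)
$\left(- \frac{693}{H{\left(S{\left(-1 \right)} \right)}} + \frac{725}{642}\right) 387 = \left(- \frac{693}{4 \left(6 \left(-1\right)\right)^{2}} + \frac{725}{642}\right) 387 = \left(- \frac{693}{4 \left(-6\right)^{2}} + 725 \cdot \frac{1}{642}\right) 387 = \left(- \frac{693}{4 \cdot 36} + \frac{725}{642}\right) 387 = \left(- \frac{693}{144} + \frac{725}{642}\right) 387 = \left(\left(-693\right) \frac{1}{144} + \frac{725}{642}\right) 387 = \left(- \frac{77}{16} + \frac{725}{642}\right) 387 = \left(- \frac{18917}{5136}\right) 387 = - \frac{2440293}{1712}$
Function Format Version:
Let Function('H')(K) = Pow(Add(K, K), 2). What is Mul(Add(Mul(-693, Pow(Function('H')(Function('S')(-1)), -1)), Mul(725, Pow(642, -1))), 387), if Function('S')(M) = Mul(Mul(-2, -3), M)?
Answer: Rational(-2440293, 1712) ≈ -1425.4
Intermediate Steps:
Function('S')(M) = Mul(6, M)
Function('H')(K) = Mul(4, Pow(K, 2)) (Function('H')(K) = Pow(Mul(2, K), 2) = Mul(4, Pow(K, 2)))
Mul(Add(Mul(-693, Pow(Function('H')(Function('S')(-1)), -1)), Mul(725, Pow(642, -1))), 387) = Mul(Add(Mul(-693, Pow(Mul(4, Pow(Mul(6, -1), 2)), -1)), Mul(725, Pow(642, -1))), 387) = Mul(Add(Mul(-693, Pow(Mul(4, Pow(-6, 2)), -1)), Mul(725, Rational(1, 642))), 387) = Mul(Add(Mul(-693, Pow(Mul(4, 36), -1)), Rational(725, 642)), 387) = Mul(Add(Mul(-693, Pow(144, -1)), Rational(725, 642)), 387) = Mul(Add(Mul(-693, Rational(1, 144)), Rational(725, 642)), 387) = Mul(Add(Rational(-77, 16), Rational(725, 642)), 387) = Mul(Rational(-18917, 5136), 387) = Rational(-2440293, 1712)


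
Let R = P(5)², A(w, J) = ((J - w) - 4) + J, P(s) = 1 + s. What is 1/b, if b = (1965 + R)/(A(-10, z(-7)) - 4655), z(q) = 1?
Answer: -1549/667 ≈ -2.3223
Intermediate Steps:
A(w, J) = -4 - w + 2*J (A(w, J) = (-4 + J - w) + J = -4 - w + 2*J)
R = 36 (R = (1 + 5)² = 6² = 36)
b = -667/1549 (b = (1965 + 36)/((-4 - 1*(-10) + 2*1) - 4655) = 2001/((-4 + 10 + 2) - 4655) = 2001/(8 - 4655) = 2001/(-4647) = 2001*(-1/4647) = -667/1549 ≈ -0.43060)
1/b = 1/(-667/1549) = -1549/667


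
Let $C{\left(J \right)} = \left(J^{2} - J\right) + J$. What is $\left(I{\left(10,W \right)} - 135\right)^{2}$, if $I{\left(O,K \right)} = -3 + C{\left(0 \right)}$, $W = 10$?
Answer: $19044$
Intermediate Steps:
$C{\left(J \right)} = J^{2}$
$I{\left(O,K \right)} = -3$ ($I{\left(O,K \right)} = -3 + 0^{2} = -3 + 0 = -3$)
$\left(I{\left(10,W \right)} - 135\right)^{2} = \left(-3 - 135\right)^{2} = \left(-138\right)^{2} = 19044$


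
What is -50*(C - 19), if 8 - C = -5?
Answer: 300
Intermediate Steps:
C = 13 (C = 8 - 1*(-5) = 8 + 5 = 13)
-50*(C - 19) = -50*(13 - 19) = -50*(-6) = -1*(-300) = 300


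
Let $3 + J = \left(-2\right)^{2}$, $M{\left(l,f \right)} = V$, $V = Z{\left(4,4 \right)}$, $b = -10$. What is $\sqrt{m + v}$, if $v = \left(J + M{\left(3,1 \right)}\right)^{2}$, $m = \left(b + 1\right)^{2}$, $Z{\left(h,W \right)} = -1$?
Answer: $9$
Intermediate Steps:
$V = -1$
$M{\left(l,f \right)} = -1$
$m = 81$ ($m = \left(-10 + 1\right)^{2} = \left(-9\right)^{2} = 81$)
$J = 1$ ($J = -3 + \left(-2\right)^{2} = -3 + 4 = 1$)
$v = 0$ ($v = \left(1 - 1\right)^{2} = 0^{2} = 0$)
$\sqrt{m + v} = \sqrt{81 + 0} = \sqrt{81} = 9$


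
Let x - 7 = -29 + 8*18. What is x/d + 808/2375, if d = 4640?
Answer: 403887/1102000 ≈ 0.36650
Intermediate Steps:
x = 122 (x = 7 + (-29 + 8*18) = 7 + (-29 + 144) = 7 + 115 = 122)
x/d + 808/2375 = 122/4640 + 808/2375 = 122*(1/4640) + 808*(1/2375) = 61/2320 + 808/2375 = 403887/1102000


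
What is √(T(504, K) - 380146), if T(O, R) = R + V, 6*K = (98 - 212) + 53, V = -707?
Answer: I*√13711074/6 ≈ 617.14*I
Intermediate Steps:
K = -61/6 (K = ((98 - 212) + 53)/6 = (-114 + 53)/6 = (⅙)*(-61) = -61/6 ≈ -10.167)
T(O, R) = -707 + R (T(O, R) = R - 707 = -707 + R)
√(T(504, K) - 380146) = √((-707 - 61/6) - 380146) = √(-4303/6 - 380146) = √(-2285179/6) = I*√13711074/6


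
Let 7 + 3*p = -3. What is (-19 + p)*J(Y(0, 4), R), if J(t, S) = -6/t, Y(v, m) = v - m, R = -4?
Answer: -67/2 ≈ -33.500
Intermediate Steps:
p = -10/3 (p = -7/3 + (⅓)*(-3) = -7/3 - 1 = -10/3 ≈ -3.3333)
(-19 + p)*J(Y(0, 4), R) = (-19 - 10/3)*(-6/(0 - 1*4)) = -(-134)/(0 - 4) = -(-134)/(-4) = -(-134)*(-1)/4 = -67/3*3/2 = -67/2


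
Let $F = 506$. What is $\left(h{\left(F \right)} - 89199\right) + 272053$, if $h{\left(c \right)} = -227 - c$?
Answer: $182121$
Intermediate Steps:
$\left(h{\left(F \right)} - 89199\right) + 272053 = \left(\left(-227 - 506\right) - 89199\right) + 272053 = \left(-733 - 89199\right) + 272053 = -89932 + 272053 = 182121$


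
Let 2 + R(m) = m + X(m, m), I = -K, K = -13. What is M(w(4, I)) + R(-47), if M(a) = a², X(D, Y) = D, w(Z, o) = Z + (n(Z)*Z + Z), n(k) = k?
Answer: 480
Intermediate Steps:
I = 13 (I = -1*(-13) = 13)
w(Z, o) = Z² + 2*Z (w(Z, o) = Z + (Z*Z + Z) = Z + (Z² + Z) = Z + (Z + Z²) = Z² + 2*Z)
R(m) = -2 + 2*m (R(m) = -2 + (m + m) = -2 + 2*m)
M(w(4, I)) + R(-47) = (4*(2 + 4))² + (-2 + 2*(-47)) = (4*6)² + (-2 - 94) = 24² - 96 = 576 - 96 = 480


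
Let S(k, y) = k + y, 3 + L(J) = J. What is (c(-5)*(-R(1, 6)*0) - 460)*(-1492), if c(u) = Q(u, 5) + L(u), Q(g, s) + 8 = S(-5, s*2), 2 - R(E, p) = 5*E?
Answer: 686320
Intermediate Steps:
R(E, p) = 2 - 5*E
L(J) = -3 + J
Q(g, s) = -13 + 2*s (Q(g, s) = -8 + (-5 + s*2) = -8 + (-5 + 2*s) = -13 + 2*s)
c(u) = -6 + u (c(u) = (-13 + 2*5) + (-3 + u) = (-13 + 10) + (-3 + u) = -3 + (-3 + u) = -6 + u)
(c(-5)*(-R(1, 6)*0) - 460)*(-1492) = ((-6 - 5)*(-(2 - 5*1)*0) - 460)*(-1492) = (-11*(-(2 - 5))*0 - 460)*(-1492) = (-11*(-1*(-3))*0 - 460)*(-1492) = (-33*0 - 460)*(-1492) = (-11*0 - 460)*(-1492) = (0 - 460)*(-1492) = -460*(-1492) = 686320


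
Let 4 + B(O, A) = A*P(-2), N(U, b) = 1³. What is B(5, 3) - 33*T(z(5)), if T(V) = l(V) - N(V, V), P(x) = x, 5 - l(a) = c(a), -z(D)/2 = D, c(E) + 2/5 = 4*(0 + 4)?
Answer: 1864/5 ≈ 372.80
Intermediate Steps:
N(U, b) = 1
c(E) = 78/5 (c(E) = -⅖ + 4*(0 + 4) = -⅖ + 4*4 = -⅖ + 16 = 78/5)
z(D) = -2*D
l(a) = -53/5 (l(a) = 5 - 1*78/5 = 5 - 78/5 = -53/5)
B(O, A) = -4 - 2*A (B(O, A) = -4 + A*(-2) = -4 - 2*A)
T(V) = -58/5 (T(V) = -53/5 - 1*1 = -53/5 - 1 = -58/5)
B(5, 3) - 33*T(z(5)) = (-4 - 2*3) - 33*(-58/5) = (-4 - 6) + 1914/5 = -10 + 1914/5 = 1864/5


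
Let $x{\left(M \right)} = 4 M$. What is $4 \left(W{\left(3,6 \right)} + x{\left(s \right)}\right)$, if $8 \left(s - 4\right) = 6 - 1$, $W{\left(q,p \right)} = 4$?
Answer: $90$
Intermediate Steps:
$s = \frac{37}{8}$ ($s = 4 + \frac{6 - 1}{8} = 4 + \frac{1}{8} \cdot 5 = 4 + \frac{5}{8} = \frac{37}{8} \approx 4.625$)
$4 \left(W{\left(3,6 \right)} + x{\left(s \right)}\right) = 4 \left(4 + 4 \cdot \frac{37}{8}\right) = 4 \left(4 + \frac{37}{2}\right) = 4 \cdot \frac{45}{2} = 90$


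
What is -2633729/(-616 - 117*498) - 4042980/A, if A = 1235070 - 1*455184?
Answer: 100886090363/2551180414 ≈ 39.545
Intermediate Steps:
A = 779886 (A = 1235070 - 455184 = 779886)
-2633729/(-616 - 117*498) - 4042980/A = -2633729/(-616 - 117*498) - 4042980/779886 = -2633729/(-616 - 58266) - 4042980*1/779886 = -2633729/(-58882) - 224610/43327 = -2633729*(-1/58882) - 224610/43327 = 2633729/58882 - 224610/43327 = 100886090363/2551180414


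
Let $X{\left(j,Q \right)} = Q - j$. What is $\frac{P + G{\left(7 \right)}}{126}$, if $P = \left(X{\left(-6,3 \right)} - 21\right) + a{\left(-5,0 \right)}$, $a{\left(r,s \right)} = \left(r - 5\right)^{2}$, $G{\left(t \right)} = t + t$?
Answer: $\frac{17}{21} \approx 0.80952$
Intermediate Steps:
$G{\left(t \right)} = 2 t$
$a{\left(r,s \right)} = \left(-5 + r\right)^{2}$
$P = 88$ ($P = \left(\left(3 - -6\right) - 21\right) + \left(-5 - 5\right)^{2} = \left(\left(3 + 6\right) - 21\right) + \left(-10\right)^{2} = \left(9 - 21\right) + 100 = -12 + 100 = 88$)
$\frac{P + G{\left(7 \right)}}{126} = \frac{88 + 2 \cdot 7}{126} = \left(88 + 14\right) \frac{1}{126} = 102 \cdot \frac{1}{126} = \frac{17}{21}$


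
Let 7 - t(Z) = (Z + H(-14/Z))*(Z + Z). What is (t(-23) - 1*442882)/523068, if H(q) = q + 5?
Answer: -443675/523068 ≈ -0.84822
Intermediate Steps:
H(q) = 5 + q
t(Z) = 7 - 2*Z*(5 + Z - 14/Z) (t(Z) = 7 - (Z + (5 - 14/Z))*(Z + Z) = 7 - (5 + Z - 14/Z)*2*Z = 7 - 2*Z*(5 + Z - 14/Z))
(t(-23) - 1*442882)/523068 = ((35 - 10*(-23) - 2*(-23)²) - 1*442882)/523068 = ((35 + 230 - 2*529) - 442882)*(1/523068) = ((35 + 230 - 1058) - 442882)*(1/523068) = (-793 - 442882)*(1/523068) = -443675*1/523068 = -443675/523068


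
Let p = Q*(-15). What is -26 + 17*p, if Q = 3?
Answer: -791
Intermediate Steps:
p = -45 (p = 3*(-15) = -45)
-26 + 17*p = -26 + 17*(-45) = -26 - 765 = -791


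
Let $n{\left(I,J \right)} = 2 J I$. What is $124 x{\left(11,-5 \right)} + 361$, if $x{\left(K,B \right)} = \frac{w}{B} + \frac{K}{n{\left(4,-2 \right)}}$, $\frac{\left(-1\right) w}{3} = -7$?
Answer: $- \frac{4901}{20} \approx -245.05$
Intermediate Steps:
$w = 21$ ($w = \left(-3\right) \left(-7\right) = 21$)
$n{\left(I,J \right)} = 2 I J$
$x{\left(K,B \right)} = \frac{21}{B} - \frac{K}{16}$ ($x{\left(K,B \right)} = \frac{21}{B} + \frac{K}{2 \cdot 4 \left(-2\right)} = \frac{21}{B} + \frac{K}{-16} = \frac{21}{B} + K \left(- \frac{1}{16}\right) = \frac{21}{B} - \frac{K}{16}$)
$124 x{\left(11,-5 \right)} + 361 = 124 \left(\frac{21}{-5} - \frac{11}{16}\right) + 361 = 124 \left(21 \left(- \frac{1}{5}\right) - \frac{11}{16}\right) + 361 = 124 \left(- \frac{21}{5} - \frac{11}{16}\right) + 361 = 124 \left(- \frac{391}{80}\right) + 361 = - \frac{12121}{20} + 361 = - \frac{4901}{20}$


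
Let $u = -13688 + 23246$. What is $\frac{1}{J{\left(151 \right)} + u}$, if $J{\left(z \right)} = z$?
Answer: $\frac{1}{9709} \approx 0.000103$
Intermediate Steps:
$u = 9558$
$\frac{1}{J{\left(151 \right)} + u} = \frac{1}{151 + 9558} = \frac{1}{9709}$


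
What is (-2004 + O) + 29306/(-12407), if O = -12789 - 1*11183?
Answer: -322313538/12407 ≈ -25978.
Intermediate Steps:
O = -23972 (O = -12789 - 11183 = -23972)
(-2004 + O) + 29306/(-12407) = (-2004 - 23972) + 29306/(-12407) = -25976 + 29306*(-1/12407) = -25976 - 29306/12407 = -322313538/12407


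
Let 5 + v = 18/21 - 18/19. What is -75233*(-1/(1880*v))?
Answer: -10005989/1272760 ≈ -7.8616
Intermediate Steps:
v = -677/133 (v = -5 + (18/21 - 18/19) = -5 + (18*(1/21) - 18*1/19) = -5 + (6/7 - 18/19) = -5 - 12/133 = -677/133 ≈ -5.0902)
-75233*(-1/(1880*v)) = -75233/(-40*47*(-677/133)) = -75233/((-1880*(-677/133))) = -75233/1272760/133 = -75233*133/1272760 = -10005989/1272760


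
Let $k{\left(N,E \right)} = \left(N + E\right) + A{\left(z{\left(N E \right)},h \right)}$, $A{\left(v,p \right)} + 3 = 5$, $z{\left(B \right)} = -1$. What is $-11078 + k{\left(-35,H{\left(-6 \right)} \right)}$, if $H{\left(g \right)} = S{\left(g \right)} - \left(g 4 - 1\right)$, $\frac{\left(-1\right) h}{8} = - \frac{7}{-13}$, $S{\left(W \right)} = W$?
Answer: $-11092$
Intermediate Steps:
$h = - \frac{56}{13}$ ($h = - 8 \left(- \frac{7}{-13}\right) = - 8 \left(\left(-7\right) \left(- \frac{1}{13}\right)\right) = \left(-8\right) \frac{7}{13} = - \frac{56}{13} \approx -4.3077$)
$A{\left(v,p \right)} = 2$ ($A{\left(v,p \right)} = -3 + 5 = 2$)
$H{\left(g \right)} = 1 - 3 g$ ($H{\left(g \right)} = g - \left(g 4 - 1\right) = g - \left(4 g - 1\right) = g - \left(-1 + 4 g\right) = 1 - 3 g$)
$k{\left(N,E \right)} = 2 + E + N$ ($k{\left(N,E \right)} = \left(N + E\right) + 2 = \left(E + N\right) + 2 = 2 + E + N$)
$-11078 + k{\left(-35,H{\left(-6 \right)} \right)} = -11078 + \left(2 + \left(1 - -18\right) - 35\right) = -11078 + \left(2 + \left(1 + 18\right) - 35\right) = -11078 + \left(2 + 19 - 35\right) = -11078 - 14 = -11092$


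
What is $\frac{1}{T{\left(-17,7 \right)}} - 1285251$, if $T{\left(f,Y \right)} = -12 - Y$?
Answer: $- \frac{24419770}{19} \approx -1.2853 \cdot 10^{6}$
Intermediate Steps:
$\frac{1}{T{\left(-17,7 \right)}} - 1285251 = \frac{1}{-12 - 7} - 1285251 = \frac{1}{-19} - 1285251 = - \frac{1}{19} - 1285251 = - \frac{24419770}{19}$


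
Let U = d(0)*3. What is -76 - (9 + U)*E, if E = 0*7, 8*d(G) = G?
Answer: -76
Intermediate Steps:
d(G) = G/8
E = 0
U = 0 (U = ((⅛)*0)*3 = 0*3 = 0)
-76 - (9 + U)*E = -76 - (9 + 0)*0 = -76 - 9*0 = -76 - 1*0 = -76 + 0 = -76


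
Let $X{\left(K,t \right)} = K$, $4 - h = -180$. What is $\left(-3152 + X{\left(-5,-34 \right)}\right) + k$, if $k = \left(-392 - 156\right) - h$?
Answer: $-3889$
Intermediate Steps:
$h = 184$ ($h = 4 - -180 = 4 + 180 = 184$)
$k = -732$ ($k = \left(-392 - 156\right) - 184 = -548 - 184 = -732$)
$\left(-3152 + X{\left(-5,-34 \right)}\right) + k = \left(-3152 - 5\right) - 732 = -3157 - 732 = -3889$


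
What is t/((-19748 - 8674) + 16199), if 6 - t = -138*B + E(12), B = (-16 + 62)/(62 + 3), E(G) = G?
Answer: -5958/794495 ≈ -0.0074991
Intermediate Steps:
B = 46/65 ≈ 0.70769
t = 5958/65 (t = 6 - (-138*46/65 + 12) = 6 - (-6348/65 + 12) = 6 - 1*(-5568/65) = 6 + 5568/65 = 5958/65 ≈ 91.661)
t/((-19748 - 8674) + 16199) = 5958/(65*((-19748 - 8674) + 16199)) = 5958/(65*(-28422 + 16199)) = (5958/65)/(-12223) = (5958/65)*(-1/12223) = -5958/794495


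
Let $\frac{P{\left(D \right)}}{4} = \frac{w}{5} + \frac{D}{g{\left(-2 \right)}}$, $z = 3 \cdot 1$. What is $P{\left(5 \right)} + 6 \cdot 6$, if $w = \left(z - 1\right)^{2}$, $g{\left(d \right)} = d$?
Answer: $\frac{146}{5} \approx 29.2$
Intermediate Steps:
$z = 3$
$w = 4$ ($w = \left(3 - 1\right)^{2} = 2^{2} = 4$)
$P{\left(D \right)} = \frac{16}{5} - 2 D$ ($P{\left(D \right)} = 4 \left(\frac{4}{5} + \frac{D}{-2}\right) = 4 \left(4 \cdot \frac{1}{5} + D \left(- \frac{1}{2}\right)\right) = 4 \left(\frac{4}{5} - \frac{D}{2}\right) = \frac{16}{5} - 2 D$)
$P{\left(5 \right)} + 6 \cdot 6 = \left(\frac{16}{5} - 10\right) + 6 \cdot 6 = \left(\frac{16}{5} - 10\right) + 36 = - \frac{34}{5} + 36 = \frac{146}{5}$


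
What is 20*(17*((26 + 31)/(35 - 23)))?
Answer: 1615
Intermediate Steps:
20*(17*((26 + 31)/(35 - 23))) = 20*(17*(57/12)) = 20*(17*(57*(1/12))) = 20*(17*(19/4)) = 20*(323/4) = 1615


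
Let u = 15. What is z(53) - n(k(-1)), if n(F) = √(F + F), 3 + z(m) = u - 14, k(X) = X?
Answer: -2 - I*√2 ≈ -2.0 - 1.4142*I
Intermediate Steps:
z(m) = -2 (z(m) = -3 + (15 - 14) = -3 + 1 = -2)
n(F) = √2*√F (n(F) = √(2*F) = √2*√F)
z(53) - n(k(-1)) = -2 - √2*√(-1) = -2 - √2*I = -2 - I*√2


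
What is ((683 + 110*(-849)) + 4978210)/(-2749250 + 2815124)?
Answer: 1628501/21958 ≈ 74.164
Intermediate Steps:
((683 + 110*(-849)) + 4978210)/(-2749250 + 2815124) = ((683 - 93390) + 4978210)/65874 = (-92707 + 4978210)*(1/65874) = 4885503*(1/65874) = 1628501/21958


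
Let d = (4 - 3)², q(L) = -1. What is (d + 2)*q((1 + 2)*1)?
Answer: -3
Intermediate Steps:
d = 1 (d = 1² = 1)
(d + 2)*q((1 + 2)*1) = (1 + 2)*(-1) = 3*(-1) = -3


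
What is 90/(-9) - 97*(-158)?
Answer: 15316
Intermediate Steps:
90/(-9) - 97*(-158) = 90*(-⅑) + 15326 = -10 + 15326 = 15316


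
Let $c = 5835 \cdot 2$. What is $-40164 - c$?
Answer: $-51834$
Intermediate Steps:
$c = 11670$
$-40164 - c = -40164 - 11670 = -51834$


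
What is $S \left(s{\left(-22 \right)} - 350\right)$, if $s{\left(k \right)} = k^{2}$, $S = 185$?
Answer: $24790$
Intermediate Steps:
$S \left(s{\left(-22 \right)} - 350\right) = 185 \left(\left(-22\right)^{2} - 350\right) = 185 \left(484 - 350\right) = 185 \cdot 134 = 24790$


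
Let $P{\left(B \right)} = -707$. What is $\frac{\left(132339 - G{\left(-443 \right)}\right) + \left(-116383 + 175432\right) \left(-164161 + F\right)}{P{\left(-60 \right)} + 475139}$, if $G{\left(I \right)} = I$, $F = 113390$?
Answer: $- \frac{2997843997}{474432} \approx -6318.8$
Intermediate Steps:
$\frac{\left(132339 - G{\left(-443 \right)}\right) + \left(-116383 + 175432\right) \left(-164161 + F\right)}{P{\left(-60 \right)} + 475139} = \frac{\left(132339 - -443\right) + \left(-116383 + 175432\right) \left(-164161 + 113390\right)}{-707 + 475139} = \frac{\left(132339 + 443\right) + 59049 \left(-50771\right)}{474432} = \left(132782 - 2997976779\right) \frac{1}{474432} = \left(-2997843997\right) \frac{1}{474432} = - \frac{2997843997}{474432}$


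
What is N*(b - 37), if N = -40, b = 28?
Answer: 360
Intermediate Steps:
N*(b - 37) = -40*(28 - 37) = -40*(-9) = 360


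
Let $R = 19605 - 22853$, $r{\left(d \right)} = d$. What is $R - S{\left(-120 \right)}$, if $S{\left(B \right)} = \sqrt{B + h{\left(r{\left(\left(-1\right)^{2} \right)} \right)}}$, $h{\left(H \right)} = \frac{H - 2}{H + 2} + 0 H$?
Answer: $-3248 - \frac{19 i \sqrt{3}}{3} \approx -3248.0 - 10.97 i$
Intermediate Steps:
$R = -3248$ ($R = 19605 - 22853 = -3248$)
$h{\left(H \right)} = \frac{-2 + H}{2 + H}$ ($h{\left(H \right)} = \frac{-2 + H}{2 + H} + 0 = \frac{-2 + H}{2 + H}$)
$S{\left(B \right)} = \sqrt{- \frac{1}{3} + B}$ ($S{\left(B \right)} = \sqrt{B + \frac{-2 + \left(-1\right)^{2}}{2 + \left(-1\right)^{2}}} = \sqrt{B + \frac{-2 + 1}{2 + 1}} = \sqrt{B + \frac{1}{3} \left(-1\right)} = \sqrt{B - \frac{1}{3}} = \sqrt{- \frac{1}{3} + B}$)
$R - S{\left(-120 \right)} = -3248 - \frac{\sqrt{-3 + 9 \left(-120\right)}}{3} = -3248 - \frac{\sqrt{-3 - 1080}}{3} = -3248 - \frac{\sqrt{-1083}}{3} = -3248 - \frac{19 i \sqrt{3}}{3}$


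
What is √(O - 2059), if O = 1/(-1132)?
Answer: I*√659613287/566 ≈ 45.376*I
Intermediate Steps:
O = -1/1132 ≈ -0.00088339
√(O - 2059) = √(-1/1132 - 2059) = √(-2330789/1132) = I*√659613287/566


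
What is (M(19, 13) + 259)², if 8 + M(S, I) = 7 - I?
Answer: 60025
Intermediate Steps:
M(S, I) = -1 - I (M(S, I) = -8 + (7 - I) = -1 - I)
(M(19, 13) + 259)² = ((-1 - 1*13) + 259)² = ((-1 - 13) + 259)² = (-14 + 259)² = 245² = 60025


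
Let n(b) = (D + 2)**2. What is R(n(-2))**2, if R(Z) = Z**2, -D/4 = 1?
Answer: 256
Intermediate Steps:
D = -4 (D = -4*1 = -4)
n(b) = 4 (n(b) = (-4 + 2)**2 = (-2)**2 = 4)
R(n(-2))**2 = (4**2)**2 = 16**2 = 256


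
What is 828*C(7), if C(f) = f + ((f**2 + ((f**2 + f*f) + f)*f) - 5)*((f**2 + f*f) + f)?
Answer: 67732056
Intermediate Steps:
C(f) = f + (f + 2*f**2)*(-5 + f**2 + f*(f + 2*f**2)) (C(f) = f + ((f**2 + ((f**2 + f**2) + f)*f) - 5)*((f**2 + f**2) + f) = f + ((f**2 + (2*f**2 + f)*f) - 5)*(2*f**2 + f) = f + ((f**2 + (f + 2*f**2)*f) - 5)*(f + 2*f**2) = f + ((f**2 + f*(f + 2*f**2)) - 5)*(f + 2*f**2) = f + (-5 + f**2 + f*(f + 2*f**2))*(f + 2*f**2) = f + (f + 2*f**2)*(-5 + f**2 + f*(f + 2*f**2)))
828*C(7) = 828*(2*7*(-2 + 7**2 - 5*7 + 2*7**4 + 3*7**3)) = 828*(2*7*(-2 + 49 - 35 + 2*2401 + 3*343)) = 828*(2*7*(-2 + 49 - 35 + 4802 + 1029)) = 828*(2*7*5843) = 828*81802 = 67732056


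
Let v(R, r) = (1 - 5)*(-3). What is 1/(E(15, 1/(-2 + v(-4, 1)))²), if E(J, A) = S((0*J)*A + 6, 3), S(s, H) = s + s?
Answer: 1/144 ≈ 0.0069444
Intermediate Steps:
v(R, r) = 12 (v(R, r) = -4*(-3) = 12)
S(s, H) = 2*s
E(J, A) = 12 (E(J, A) = 2*((0*J)*A + 6) = 2*(0*A + 6) = 2*(0 + 6) = 2*6 = 12)
1/(E(15, 1/(-2 + v(-4, 1)))²) = 1/(12²) = 1/144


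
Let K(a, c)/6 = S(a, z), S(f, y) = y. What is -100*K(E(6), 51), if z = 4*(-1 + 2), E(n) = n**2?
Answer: -2400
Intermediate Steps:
z = 4 (z = 4*1 = 4)
K(a, c) = 24 (K(a, c) = 6*4 = 24)
-100*K(E(6), 51) = -100*24 = -2400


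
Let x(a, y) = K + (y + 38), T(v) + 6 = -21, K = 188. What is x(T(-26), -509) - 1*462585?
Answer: -462868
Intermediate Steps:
T(v) = -27 (T(v) = -6 - 21 = -27)
x(a, y) = 226 + y (x(a, y) = 188 + (y + 38) = 188 + (38 + y) = 226 + y)
x(T(-26), -509) - 1*462585 = (226 - 509) - 1*462585 = -283 - 462585 = -462868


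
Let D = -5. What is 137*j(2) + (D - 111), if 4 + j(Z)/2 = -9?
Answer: -3678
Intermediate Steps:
j(Z) = -26 (j(Z) = -8 + 2*(-9) = -8 - 18 = -26)
137*j(2) + (D - 111) = 137*(-26) + (-5 - 111) = -3562 - 116 = -3678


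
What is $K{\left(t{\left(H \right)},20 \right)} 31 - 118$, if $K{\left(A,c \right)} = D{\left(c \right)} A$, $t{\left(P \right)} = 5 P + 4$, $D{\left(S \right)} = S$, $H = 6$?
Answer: $20962$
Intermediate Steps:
$t{\left(P \right)} = 4 + 5 P$
$K{\left(A,c \right)} = A c$ ($K{\left(A,c \right)} = c A = A c$)
$K{\left(t{\left(H \right)},20 \right)} 31 - 118 = \left(4 + 5 \cdot 6\right) 20 \cdot 31 - 118 = \left(4 + 30\right) 20 \cdot 31 - 118 = 34 \cdot 20 \cdot 31 - 118 = 680 \cdot 31 - 118 = 21080 - 118 = 20962$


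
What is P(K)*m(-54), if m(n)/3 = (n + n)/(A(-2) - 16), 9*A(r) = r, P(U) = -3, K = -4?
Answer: -4374/73 ≈ -59.918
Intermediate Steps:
A(r) = r/9
m(n) = -27*n/73 (m(n) = 3*((n + n)/((⅑)*(-2) - 16)) = 3*((2*n)/(-2/9 - 16)) = 3*((2*n)/(-146/9)) = 3*((2*n)*(-9/146)) = 3*(-9*n/73) = -27*n/73)
P(K)*m(-54) = -(-81)*(-54)/73 = -3*1458/73 = -4374/73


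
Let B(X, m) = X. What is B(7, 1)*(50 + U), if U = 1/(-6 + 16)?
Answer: 3507/10 ≈ 350.70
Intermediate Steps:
U = 1/10 ≈ 0.10000
B(7, 1)*(50 + U) = 7*(50 + 1/10) = 7*(501/10) = 3507/10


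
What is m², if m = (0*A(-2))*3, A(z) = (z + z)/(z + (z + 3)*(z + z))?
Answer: 0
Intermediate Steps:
A(z) = 2*z/(z + 2*z*(3 + z)) (A(z) = (2*z)/(z + (3 + z)*(2*z)) = (2*z)/(z + 2*z*(3 + z)) = 2*z/(z + 2*z*(3 + z)))
m = 0 (m = (0*(2/(7 + 2*(-2))))*3 = (0*(2/(7 - 4)))*3 = (0*(2/3))*3 = (0*(2*(⅓)))*3 = (0*(⅔))*3 = 0*3 = 0)
m² = 0² = 0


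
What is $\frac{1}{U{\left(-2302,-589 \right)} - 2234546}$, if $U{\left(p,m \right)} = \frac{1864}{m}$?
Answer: $- \frac{589}{1316149458} \approx -4.4752 \cdot 10^{-7}$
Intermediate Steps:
$\frac{1}{U{\left(-2302,-589 \right)} - 2234546} = \frac{1}{\frac{1864}{-589} - 2234546} = \frac{1}{1864 \left(- \frac{1}{589}\right) - 2234546} = \frac{1}{- \frac{1864}{589} - 2234546} = \frac{1}{- \frac{1316149458}{589}} = - \frac{589}{1316149458}$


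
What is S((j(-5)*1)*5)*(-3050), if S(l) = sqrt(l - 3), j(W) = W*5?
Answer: -24400*I*sqrt(2) ≈ -34507.0*I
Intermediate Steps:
j(W) = 5*W
S(l) = sqrt(-3 + l)
S((j(-5)*1)*5)*(-3050) = sqrt(-3 + ((5*(-5))*1)*5)*(-3050) = sqrt(-3 - 25*1*5)*(-3050) = sqrt(-3 - 25*5)*(-3050) = sqrt(-3 - 125)*(-3050) = sqrt(-128)*(-3050) = (8*I*sqrt(2))*(-3050) = -24400*I*sqrt(2)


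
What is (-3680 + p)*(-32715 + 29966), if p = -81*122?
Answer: 37281938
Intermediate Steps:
p = -9882
(-3680 + p)*(-32715 + 29966) = (-3680 - 9882)*(-32715 + 29966) = -13562*(-2749) = 37281938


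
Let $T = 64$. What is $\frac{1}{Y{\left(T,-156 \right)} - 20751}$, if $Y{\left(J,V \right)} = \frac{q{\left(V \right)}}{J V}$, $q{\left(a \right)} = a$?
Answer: $- \frac{64}{1328063} \approx -4.819 \cdot 10^{-5}$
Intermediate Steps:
$Y{\left(J,V \right)} = \frac{1}{J}$ ($Y{\left(J,V \right)} = \frac{V}{J V} = V \frac{1}{J V} = \frac{1}{J}$)
$\frac{1}{Y{\left(T,-156 \right)} - 20751} = \frac{1}{\frac{1}{64} - 20751} = \frac{1}{- \frac{1328063}{64}} = - \frac{64}{1328063}$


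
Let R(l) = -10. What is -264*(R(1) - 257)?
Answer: 70488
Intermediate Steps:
-264*(R(1) - 257) = -264*(-10 - 257) = -264*(-267) = 70488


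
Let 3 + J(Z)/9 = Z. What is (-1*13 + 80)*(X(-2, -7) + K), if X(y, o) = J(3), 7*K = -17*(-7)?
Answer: 1139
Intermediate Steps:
J(Z) = -27 + 9*Z
K = 17 (K = (-17*(-7))/7 = (1/7)*119 = 17)
X(y, o) = 0 (X(y, o) = -27 + 9*3 = -27 + 27 = 0)
(-1*13 + 80)*(X(-2, -7) + K) = (-1*13 + 80)*(0 + 17) = (-13 + 80)*17 = 67*17 = 1139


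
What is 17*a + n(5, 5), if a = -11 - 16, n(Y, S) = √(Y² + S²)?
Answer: -459 + 5*√2 ≈ -451.93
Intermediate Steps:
n(Y, S) = √(S² + Y²)
a = -27
17*a + n(5, 5) = 17*(-27) + √(5² + 5²) = -459 + √(25 + 25) = -459 + √50 = -459 + 5*√2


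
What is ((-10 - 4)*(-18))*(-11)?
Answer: -2772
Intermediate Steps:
((-10 - 4)*(-18))*(-11) = -14*(-18)*(-11) = 252*(-11) = -2772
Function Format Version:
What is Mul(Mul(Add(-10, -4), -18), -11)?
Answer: -2772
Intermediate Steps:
Mul(Mul(Add(-10, -4), -18), -11) = Mul(Mul(-14, -18), -11) = Mul(252, -11) = -2772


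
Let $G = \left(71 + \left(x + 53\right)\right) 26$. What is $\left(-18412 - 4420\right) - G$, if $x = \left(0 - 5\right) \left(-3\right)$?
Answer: $-26446$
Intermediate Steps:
$x = 15$ ($x = \left(-5\right) \left(-3\right) = 15$)
$G = 3614$ ($G = \left(71 + \left(15 + 53\right)\right) 26 = \left(71 + 68\right) 26 = 139 \cdot 26 = 3614$)
$\left(-18412 - 4420\right) - G = \left(-18412 - 4420\right) - 3614 = -22832 - 3614 = -26446$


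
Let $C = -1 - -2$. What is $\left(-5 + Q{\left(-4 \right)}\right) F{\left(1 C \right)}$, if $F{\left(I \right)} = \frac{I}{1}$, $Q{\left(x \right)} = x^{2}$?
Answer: $11$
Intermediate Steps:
$C = 1$ ($C = -1 + 2 = 1$)
$F{\left(I \right)} = I$ ($F{\left(I \right)} = I 1 = I$)
$\left(-5 + Q{\left(-4 \right)}\right) F{\left(1 C \right)} = \left(-5 + \left(-4\right)^{2}\right) 1 \cdot 1 = \left(-5 + 16\right) 1 = 11 \cdot 1 = 11$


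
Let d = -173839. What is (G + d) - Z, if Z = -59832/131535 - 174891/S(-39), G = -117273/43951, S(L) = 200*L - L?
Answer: -288916966797108139/1661743578755 ≈ -1.7386e+5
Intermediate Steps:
S(L) = 199*L
G = -117273/43951 (G = -117273*1/43951 = -117273/43951 ≈ -2.6683)
Z = 834812279/37809005 (Z = -59832/131535 - 174891/(199*(-39)) = -59832*1/131535 - 174891/(-7761) = -6648/14615 - 174891*(-1/7761) = -6648/14615 + 58297/2587 = 834812279/37809005 ≈ 22.080)
(G + d) - Z = (-117273/43951 - 173839) - 1*834812279/37809005 = -7640515162/43951 - 834812279/37809005 = -288916966797108139/1661743578755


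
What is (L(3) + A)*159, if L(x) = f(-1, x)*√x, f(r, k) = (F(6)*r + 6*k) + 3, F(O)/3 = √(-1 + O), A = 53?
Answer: 8427 - 477*√15 + 3339*√3 ≈ 12363.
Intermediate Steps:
F(O) = 3*√(-1 + O)
f(r, k) = 3 + 6*k + 3*r*√5 (f(r, k) = ((3*√(-1 + 6))*r + 6*k) + 3 = ((3*√5)*r + 6*k) + 3 = (3*r*√5 + 6*k) + 3 = (6*k + 3*r*√5) + 3 = 3 + 6*k + 3*r*√5)
L(x) = √x*(3 - 3*√5 + 6*x) (L(x) = (3 + 6*x + 3*(-1)*√5)*√x = (3 + 6*x - 3*√5)*√x = (3 - 3*√5 + 6*x)*√x = √x*(3 - 3*√5 + 6*x))
(L(3) + A)*159 = (3*√3*(1 - √5 + 2*3) + 53)*159 = (3*√3*(1 - √5 + 6) + 53)*159 = (3*√3*(7 - √5) + 53)*159 = (53 + 3*√3*(7 - √5))*159 = 8427 + 477*√3*(7 - √5)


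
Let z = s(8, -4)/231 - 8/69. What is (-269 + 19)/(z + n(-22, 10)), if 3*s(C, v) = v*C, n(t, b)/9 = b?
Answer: -1992375/715963 ≈ -2.7828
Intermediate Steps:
n(t, b) = 9*b
s(C, v) = C*v/3 (s(C, v) = (v*C)/3 = (C*v)/3 = C*v/3)
z = -2584/15939 (z = ((⅓)*8*(-4))/231 - 8/69 = -32/3*1/231 - 8*1/69 = -32/693 - 8/69 = -2584/15939 ≈ -0.16212)
(-269 + 19)/(z + n(-22, 10)) = (-269 + 19)/(-2584/15939 + 9*10) = -250/(-2584/15939 + 90) = -250/1431926/15939 = -250*15939/1431926 = -1992375/715963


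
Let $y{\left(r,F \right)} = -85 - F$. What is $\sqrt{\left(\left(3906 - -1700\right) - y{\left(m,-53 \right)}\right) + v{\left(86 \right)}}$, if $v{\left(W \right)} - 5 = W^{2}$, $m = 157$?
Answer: $\sqrt{13039} \approx 114.19$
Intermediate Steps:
$v{\left(W \right)} = 5 + W^{2}$
$\sqrt{\left(\left(3906 - -1700\right) - y{\left(m,-53 \right)}\right) + v{\left(86 \right)}} = \sqrt{\left(\left(3906 - -1700\right) - \left(-85 - -53\right)\right) + \left(5 + 86^{2}\right)} = \sqrt{\left(\left(3906 + 1700\right) - \left(-85 + 53\right)\right) + \left(5 + 7396\right)} = \sqrt{\left(5606 - -32\right) + 7401} = \sqrt{\left(5606 + 32\right) + 7401} = \sqrt{5638 + 7401} = \sqrt{13039}$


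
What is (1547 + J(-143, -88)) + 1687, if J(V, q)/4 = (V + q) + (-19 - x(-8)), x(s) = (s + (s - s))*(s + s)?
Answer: 1722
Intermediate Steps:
x(s) = 2*s² (x(s) = (s + 0)*(2*s) = s*(2*s) = 2*s²)
J(V, q) = -588 + 4*V + 4*q (J(V, q) = 4*((V + q) + (-19 - 2*(-8)²)) = 4*((V + q) + (-19 - 2*64)) = 4*((V + q) + (-19 - 1*128)) = 4*((V + q) + (-19 - 128)) = 4*((V + q) - 147) = 4*(-147 + V + q) = -588 + 4*V + 4*q)
(1547 + J(-143, -88)) + 1687 = (1547 + (-588 + 4*(-143) + 4*(-88))) + 1687 = (1547 + (-588 - 572 - 352)) + 1687 = (1547 - 1512) + 1687 = 35 + 1687 = 1722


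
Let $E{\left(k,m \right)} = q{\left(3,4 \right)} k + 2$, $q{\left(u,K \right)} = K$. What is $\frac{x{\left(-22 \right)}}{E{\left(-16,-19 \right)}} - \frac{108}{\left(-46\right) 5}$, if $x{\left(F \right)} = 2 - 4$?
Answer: $\frac{1789}{3565} \approx 0.50182$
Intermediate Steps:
$x{\left(F \right)} = -2$
$E{\left(k,m \right)} = 2 + 4 k$ ($E{\left(k,m \right)} = 4 k + 2 = 2 + 4 k$)
$\frac{x{\left(-22 \right)}}{E{\left(-16,-19 \right)}} - \frac{108}{\left(-46\right) 5} = - \frac{2}{2 + 4 \left(-16\right)} - \frac{108}{\left(-46\right) 5} = - \frac{2}{2 - 64} - \frac{108}{-230} = - \frac{2}{-62} - - \frac{54}{115} = \left(-2\right) \left(- \frac{1}{62}\right) + \frac{54}{115} = \frac{1}{31} + \frac{54}{115} = \frac{1789}{3565}$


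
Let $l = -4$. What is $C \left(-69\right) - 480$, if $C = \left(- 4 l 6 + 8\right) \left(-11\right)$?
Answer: $78456$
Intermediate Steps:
$C = -1144$ ($C = \left(\left(-4\right) \left(-4\right) 6 + 8\right) \left(-11\right) = \left(16 \cdot 6 + 8\right) \left(-11\right) = \left(96 + 8\right) \left(-11\right) = 104 \left(-11\right) = -1144$)
$C \left(-69\right) - 480 = \left(-1144\right) \left(-69\right) - 480 = 78936 - 480 = 78456$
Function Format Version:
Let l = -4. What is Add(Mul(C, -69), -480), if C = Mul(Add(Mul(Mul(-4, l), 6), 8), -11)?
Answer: 78456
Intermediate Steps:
C = -1144 (C = Mul(Add(Mul(Mul(-4, -4), 6), 8), -11) = Mul(Add(Mul(16, 6), 8), -11) = Mul(Add(96, 8), -11) = Mul(104, -11) = -1144)
Add(Mul(C, -69), -480) = Add(Mul(-1144, -69), -480) = Add(78936, -480) = 78456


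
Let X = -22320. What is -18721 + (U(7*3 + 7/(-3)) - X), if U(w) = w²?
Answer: 35527/9 ≈ 3947.4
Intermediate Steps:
-18721 + (U(7*3 + 7/(-3)) - X) = -18721 + ((7*3 + 7/(-3))² - 1*(-22320)) = -18721 + ((21 + 7*(-⅓))² + 22320) = -18721 + ((21 - 7/3)² + 22320) = -18721 + ((56/3)² + 22320) = -18721 + (3136/9 + 22320) = -18721 + 204016/9 = 35527/9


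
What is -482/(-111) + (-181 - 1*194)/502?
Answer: 200339/55722 ≈ 3.5953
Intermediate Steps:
-482/(-111) + (-181 - 1*194)/502 = -482*(-1/111) + (-181 - 194)*(1/502) = 482/111 - 375*1/502 = 482/111 - 375/502 = 200339/55722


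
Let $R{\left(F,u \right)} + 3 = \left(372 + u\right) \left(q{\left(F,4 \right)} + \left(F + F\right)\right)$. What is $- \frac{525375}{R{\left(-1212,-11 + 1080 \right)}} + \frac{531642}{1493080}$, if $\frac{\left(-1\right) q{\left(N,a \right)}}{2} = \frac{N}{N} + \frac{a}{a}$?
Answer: $\frac{1322254942071}{2611957571540} \approx 0.50623$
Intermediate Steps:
$q{\left(N,a \right)} = -4$ ($q{\left(N,a \right)} = - 2 \left(\frac{N}{N} + \frac{a}{a}\right) = - 2 \left(1 + 1\right) = \left(-2\right) 2 = -4$)
$R{\left(F,u \right)} = -3 + \left(-4 + 2 F\right) \left(372 + u\right)$ ($R{\left(F,u \right)} = -3 + \left(372 + u\right) \left(-4 + \left(F + F\right)\right) = -3 + \left(372 + u\right) \left(-4 + 2 F\right) = -3 + \left(-4 + 2 F\right) \left(372 + u\right)$)
$- \frac{525375}{R{\left(-1212,-11 + 1080 \right)}} + \frac{531642}{1493080} = - \frac{525375}{-1491 - 4 \left(-11 + 1080\right) + 744 \left(-1212\right) + 2 \left(-1212\right) \left(-11 + 1080\right)} + \frac{531642}{1493080} = - \frac{525375}{-1491 - 4276 - 901728 + 2 \left(-1212\right) 1069} + 531642 \cdot \frac{1}{1493080} = - \frac{525375}{-1491 - 4276 - 901728 - 2591256} + \frac{265821}{746540} = - \frac{525375}{-3498751} + \frac{265821}{746540} = \left(-525375\right) \left(- \frac{1}{3498751}\right) + \frac{265821}{746540} = \frac{525375}{3498751} + \frac{265821}{746540} = \frac{1322254942071}{2611957571540}$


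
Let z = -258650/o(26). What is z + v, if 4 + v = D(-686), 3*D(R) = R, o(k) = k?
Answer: -397049/39 ≈ -10181.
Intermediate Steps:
D(R) = R/3
z = -129325/13 (z = -258650/26 = -258650*1/26 = -129325/13 ≈ -9948.1)
v = -698/3 (v = -4 + (⅓)*(-686) = -4 - 686/3 = -698/3 ≈ -232.67)
z + v = -129325/13 - 698/3 = -397049/39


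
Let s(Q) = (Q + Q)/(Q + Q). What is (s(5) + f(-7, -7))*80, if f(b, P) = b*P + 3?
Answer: 4240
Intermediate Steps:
f(b, P) = 3 + P*b (f(b, P) = P*b + 3 = 3 + P*b)
s(Q) = 1 (s(Q) = (2*Q)/((2*Q)) = (2*Q)*(1/(2*Q)) = 1)
(s(5) + f(-7, -7))*80 = (1 + (3 - 7*(-7)))*80 = (1 + (3 + 49))*80 = (1 + 52)*80 = 53*80 = 4240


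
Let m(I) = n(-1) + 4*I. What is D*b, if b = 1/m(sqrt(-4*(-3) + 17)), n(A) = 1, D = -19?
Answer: 19/463 - 76*sqrt(29)/463 ≈ -0.84292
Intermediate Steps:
m(I) = 1 + 4*I
b = 1/(1 + 4*sqrt(29)) (b = 1/(1 + 4*sqrt(-4*(-3) + 17)) = 1/(1 + 4*sqrt(12 + 17)) = 1/(1 + 4*sqrt(29)) ≈ 0.044364)
D*b = -19*(-1/463 + 4*sqrt(29)/463) = 19/463 - 76*sqrt(29)/463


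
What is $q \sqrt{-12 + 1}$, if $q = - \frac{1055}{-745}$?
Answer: $\frac{211 i \sqrt{11}}{149} \approx 4.6967 i$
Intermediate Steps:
$q = \frac{211}{149}$ ($q = \left(-1055\right) \left(- \frac{1}{745}\right) = \frac{211}{149} \approx 1.4161$)
$q \sqrt{-12 + 1} = \frac{211 \sqrt{-12 + 1}}{149} = \frac{211 \sqrt{-11}}{149} = \frac{211 i \sqrt{11}}{149}$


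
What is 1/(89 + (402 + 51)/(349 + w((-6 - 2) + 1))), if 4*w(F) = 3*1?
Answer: 1399/126323 ≈ 0.011075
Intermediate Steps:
w(F) = ¾ (w(F) = (3*1)/4 = (¼)*3 = ¾)
1/(89 + (402 + 51)/(349 + w((-6 - 2) + 1))) = 1/(89 + (402 + 51)/(349 + ¾)) = 1/(89 + 453/(1399/4)) = 1/(89 + 453*(4/1399)) = 1/(89 + 1812/1399) = 1/(126323/1399) = 1399/126323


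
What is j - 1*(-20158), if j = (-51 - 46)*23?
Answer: 17927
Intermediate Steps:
j = -2231 (j = -97*23 = -2231)
j - 1*(-20158) = -2231 - 1*(-20158) = -2231 + 20158 = 17927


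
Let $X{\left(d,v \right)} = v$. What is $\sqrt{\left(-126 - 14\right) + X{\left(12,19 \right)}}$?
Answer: $11 i \approx 11.0 i$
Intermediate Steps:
$\sqrt{\left(-126 - 14\right) + X{\left(12,19 \right)}} = \sqrt{\left(-126 - 14\right) + 19} = \sqrt{-140 + 19} = \sqrt{-121} = 11 i$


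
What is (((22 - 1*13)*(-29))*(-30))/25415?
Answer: 1566/5083 ≈ 0.30809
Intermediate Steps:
(((22 - 1*13)*(-29))*(-30))/25415 = (((22 - 13)*(-29))*(-30))*(1/25415) = ((9*(-29))*(-30))*(1/25415) = -261*(-30)*(1/25415) = 7830*(1/25415) = 1566/5083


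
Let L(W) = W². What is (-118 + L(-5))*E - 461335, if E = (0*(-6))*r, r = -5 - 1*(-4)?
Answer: -461335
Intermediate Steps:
r = -1 (r = -5 + 4 = -1)
E = 0 (E = (0*(-6))*(-1) = 0*(-1) = 0)
(-118 + L(-5))*E - 461335 = (-118 + (-5)²)*0 - 461335 = (-118 + 25)*0 - 461335 = -93*0 - 461335 = 0 - 461335 = -461335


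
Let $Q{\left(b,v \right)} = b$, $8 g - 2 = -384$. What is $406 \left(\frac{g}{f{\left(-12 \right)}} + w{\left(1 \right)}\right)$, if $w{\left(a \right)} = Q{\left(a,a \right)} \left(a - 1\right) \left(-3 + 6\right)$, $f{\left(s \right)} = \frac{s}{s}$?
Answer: $- \frac{38773}{2} \approx -19387.0$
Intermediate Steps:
$g = - \frac{191}{4}$ ($g = \frac{1}{4} + \frac{1}{8} \left(-384\right) = \frac{1}{4} - 48 = - \frac{191}{4} \approx -47.75$)
$f{\left(s \right)} = 1$
$w{\left(a \right)} = a \left(-3 + 3 a\right)$ ($w{\left(a \right)} = a \left(a - 1\right) \left(-3 + 6\right) = a \left(-1 + a\right) 3 = a \left(-3 + 3 a\right)$)
$406 \left(\frac{g}{f{\left(-12 \right)}} + w{\left(1 \right)}\right) = 406 \left(- \frac{191}{4 \cdot 1} + 3 \cdot 1 \left(-1 + 1\right)\right) = 406 \left(\left(- \frac{191}{4}\right) 1 + 3 \cdot 1 \cdot 0\right) = 406 \left(- \frac{191}{4} + 0\right) = 406 \left(- \frac{191}{4}\right) = - \frac{38773}{2}$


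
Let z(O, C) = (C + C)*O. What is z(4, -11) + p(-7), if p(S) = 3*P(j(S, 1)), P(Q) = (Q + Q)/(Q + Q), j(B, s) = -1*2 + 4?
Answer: -85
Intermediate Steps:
z(O, C) = 2*C*O (z(O, C) = (2*C)*O = 2*C*O)
j(B, s) = 2 (j(B, s) = -2 + 4 = 2)
P(Q) = 1 (P(Q) = (2*Q)/((2*Q)) = (2*Q)*(1/(2*Q)) = 1)
p(S) = 3 (p(S) = 3*1 = 3)
z(4, -11) + p(-7) = 2*(-11)*4 + 3 = -88 + 3 = -85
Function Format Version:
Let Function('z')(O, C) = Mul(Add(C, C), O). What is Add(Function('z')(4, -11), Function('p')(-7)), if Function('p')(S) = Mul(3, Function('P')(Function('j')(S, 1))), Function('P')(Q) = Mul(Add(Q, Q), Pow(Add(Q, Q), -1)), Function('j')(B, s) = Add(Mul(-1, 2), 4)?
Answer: -85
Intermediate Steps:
Function('z')(O, C) = Mul(2, C, O) (Function('z')(O, C) = Mul(Mul(2, C), O) = Mul(2, C, O))
Function('j')(B, s) = 2 (Function('j')(B, s) = Add(-2, 4) = 2)
Function('P')(Q) = 1 (Function('P')(Q) = Mul(Mul(2, Q), Pow(Mul(2, Q), -1)) = Mul(Mul(2, Q), Mul(Rational(1, 2), Pow(Q, -1))) = 1)
Function('p')(S) = 3 (Function('p')(S) = Mul(3, 1) = 3)
Add(Function('z')(4, -11), Function('p')(-7)) = Add(Mul(2, -11, 4), 3) = Add(-88, 3) = -85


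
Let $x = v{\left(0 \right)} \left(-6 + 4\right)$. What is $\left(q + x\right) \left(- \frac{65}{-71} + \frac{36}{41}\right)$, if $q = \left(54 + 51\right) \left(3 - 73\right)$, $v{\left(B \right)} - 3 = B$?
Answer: $- \frac{38405676}{2911} \approx -13193.0$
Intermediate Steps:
$v{\left(B \right)} = 3 + B$
$x = -6$ ($x = \left(3 + 0\right) \left(-6 + 4\right) = 3 \left(-2\right) = -6$)
$q = -7350$ ($q = 105 \left(-70\right) = -7350$)
$\left(q + x\right) \left(- \frac{65}{-71} + \frac{36}{41}\right) = \left(-7350 - 6\right) \left(- \frac{65}{-71} + \frac{36}{41}\right) = - 7356 \left(\left(-65\right) \left(- \frac{1}{71}\right) + 36 \cdot \frac{1}{41}\right) = - 7356 \left(\frac{65}{71} + \frac{36}{41}\right) = \left(-7356\right) \frac{5221}{2911} = - \frac{38405676}{2911}$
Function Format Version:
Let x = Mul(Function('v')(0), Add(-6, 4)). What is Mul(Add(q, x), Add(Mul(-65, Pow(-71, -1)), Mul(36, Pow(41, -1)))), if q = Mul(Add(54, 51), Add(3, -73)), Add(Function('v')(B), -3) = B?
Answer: Rational(-38405676, 2911) ≈ -13193.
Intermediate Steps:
Function('v')(B) = Add(3, B)
x = -6 (x = Mul(Add(3, 0), Add(-6, 4)) = Mul(3, -2) = -6)
q = -7350 (q = Mul(105, -70) = -7350)
Mul(Add(q, x), Add(Mul(-65, Pow(-71, -1)), Mul(36, Pow(41, -1)))) = Mul(Add(-7350, -6), Add(Mul(-65, Pow(-71, -1)), Mul(36, Pow(41, -1)))) = Mul(-7356, Add(Mul(-65, Rational(-1, 71)), Mul(36, Rational(1, 41)))) = Mul(-7356, Add(Rational(65, 71), Rational(36, 41))) = Mul(-7356, Rational(5221, 2911)) = Rational(-38405676, 2911)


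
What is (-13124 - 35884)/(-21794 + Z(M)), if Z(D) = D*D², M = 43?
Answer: -49008/57713 ≈ -0.84917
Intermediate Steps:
Z(D) = D³
(-13124 - 35884)/(-21794 + Z(M)) = (-13124 - 35884)/(-21794 + 43³) = -49008/(-21794 + 79507) = -49008/57713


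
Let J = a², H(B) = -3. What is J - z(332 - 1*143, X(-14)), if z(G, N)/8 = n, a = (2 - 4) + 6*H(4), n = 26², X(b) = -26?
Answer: -5008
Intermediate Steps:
n = 676
a = -20 (a = (2 - 4) + 6*(-3) = -2 - 18 = -20)
z(G, N) = 5408 (z(G, N) = 8*676 = 5408)
J = 400 (J = (-20)² = 400)
J - z(332 - 1*143, X(-14)) = 400 - 1*5408 = 400 - 5408 = -5008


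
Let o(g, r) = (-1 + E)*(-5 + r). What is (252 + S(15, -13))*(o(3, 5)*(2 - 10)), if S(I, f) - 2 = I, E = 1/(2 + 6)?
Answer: 0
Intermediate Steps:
E = ⅛ (E = 1/8 = ⅛ ≈ 0.12500)
S(I, f) = 2 + I
o(g, r) = 35/8 - 7*r/8 (o(g, r) = (-1 + ⅛)*(-5 + r) = -7*(-5 + r)/8 = 35/8 - 7*r/8)
(252 + S(15, -13))*(o(3, 5)*(2 - 10)) = (252 + (2 + 15))*((35/8 - 7/8*5)*(2 - 10)) = (252 + 17)*((35/8 - 35/8)*(-8)) = 269*(0*(-8)) = 269*0 = 0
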